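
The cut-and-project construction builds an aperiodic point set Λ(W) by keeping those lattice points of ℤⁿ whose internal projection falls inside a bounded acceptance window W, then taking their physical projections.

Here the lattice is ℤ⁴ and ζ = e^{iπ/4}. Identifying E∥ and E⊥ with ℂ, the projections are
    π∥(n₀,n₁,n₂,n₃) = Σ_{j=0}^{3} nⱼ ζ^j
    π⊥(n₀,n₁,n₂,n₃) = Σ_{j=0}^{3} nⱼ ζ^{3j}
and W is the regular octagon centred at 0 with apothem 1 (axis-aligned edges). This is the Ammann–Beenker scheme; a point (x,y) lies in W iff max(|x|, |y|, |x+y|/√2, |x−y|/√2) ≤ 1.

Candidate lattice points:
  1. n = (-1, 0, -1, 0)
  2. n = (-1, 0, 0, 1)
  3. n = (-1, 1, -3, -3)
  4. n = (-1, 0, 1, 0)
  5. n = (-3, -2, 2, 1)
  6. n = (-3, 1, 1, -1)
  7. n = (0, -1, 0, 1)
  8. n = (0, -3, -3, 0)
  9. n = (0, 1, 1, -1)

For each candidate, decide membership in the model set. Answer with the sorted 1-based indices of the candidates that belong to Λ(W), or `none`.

With ζ = e^{iπ/4} the internal vectors are ζ^0,ζ^3,ζ^6,ζ^9.
candidate 1: n = (-1, 0, -1, 0) → π⊥ ≈ (-1.00000, +1.00000); max(|x|,|y|,|x±y|/√2) = 1.41421 > 1 ⇒ ∉ W
candidate 2: n = (-1, 0, 0, 1) → π⊥ ≈ (-0.29289, +0.70711); max(|x|,|y|,|x±y|/√2) = 0.70711 ≤ 1 ⇒ ∈ W
candidate 3: n = (-1, 1, -3, -3) → π⊥ ≈ (-3.82843, +1.58579); max(|x|,|y|,|x±y|/√2) = 3.82843 > 1 ⇒ ∉ W
candidate 4: n = (-1, 0, 1, 0) → π⊥ ≈ (-1.00000, -1.00000); max(|x|,|y|,|x±y|/√2) = 1.41421 > 1 ⇒ ∉ W
candidate 5: n = (-3, -2, 2, 1) → π⊥ ≈ (-0.87868, -2.70711); max(|x|,|y|,|x±y|/√2) = 2.70711 > 1 ⇒ ∉ W
candidate 6: n = (-3, 1, 1, -1) → π⊥ ≈ (-4.41421, -1.00000); max(|x|,|y|,|x±y|/√2) = 4.41421 > 1 ⇒ ∉ W
candidate 7: n = (0, -1, 0, 1) → π⊥ ≈ (+1.41421, +0.00000); max(|x|,|y|,|x±y|/√2) = 1.41421 > 1 ⇒ ∉ W
candidate 8: n = (0, -3, -3, 0) → π⊥ ≈ (+2.12132, +0.87868); max(|x|,|y|,|x±y|/√2) = 2.12132 > 1 ⇒ ∉ W
candidate 9: n = (0, 1, 1, -1) → π⊥ ≈ (-1.41421, -1.00000); max(|x|,|y|,|x±y|/√2) = 1.70711 > 1 ⇒ ∉ W

2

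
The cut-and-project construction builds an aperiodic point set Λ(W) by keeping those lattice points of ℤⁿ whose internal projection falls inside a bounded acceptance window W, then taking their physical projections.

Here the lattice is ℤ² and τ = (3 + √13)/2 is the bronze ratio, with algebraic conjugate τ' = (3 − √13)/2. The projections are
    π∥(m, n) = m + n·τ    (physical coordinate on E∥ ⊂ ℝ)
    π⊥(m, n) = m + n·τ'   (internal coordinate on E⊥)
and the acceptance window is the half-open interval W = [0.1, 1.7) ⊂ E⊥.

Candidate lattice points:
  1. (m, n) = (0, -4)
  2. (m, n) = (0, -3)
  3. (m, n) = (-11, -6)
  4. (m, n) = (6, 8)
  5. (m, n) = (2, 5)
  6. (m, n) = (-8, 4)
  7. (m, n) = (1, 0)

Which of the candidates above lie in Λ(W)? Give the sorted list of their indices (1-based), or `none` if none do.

1, 2, 5, 7

Numerically τ ≈ 3.30278 and τ' = −1/τ ≈ -0.30278.
[1] lift (0,-4): star map gives 1.21110; window check 0.1 ≤ 1.21110 < 1.7 is true → IN Λ
[2] lift (0,-3): star map gives 0.90833; window check 0.1 ≤ 0.90833 < 1.7 is true → IN Λ
[3] lift (-11,-6): star map gives -9.18335; window check 0.1 ≤ -9.18335 < 1.7 is false → out
[4] lift (6,8): star map gives 3.57779; window check 0.1 ≤ 3.57779 < 1.7 is false → out
[5] lift (2,5): star map gives 0.48612; window check 0.1 ≤ 0.48612 < 1.7 is true → IN Λ
[6] lift (-8,4): star map gives -9.21110; window check 0.1 ≤ -9.21110 < 1.7 is false → out
[7] lift (1,0): star map gives 1.00000; window check 0.1 ≤ 1.00000 < 1.7 is true → IN Λ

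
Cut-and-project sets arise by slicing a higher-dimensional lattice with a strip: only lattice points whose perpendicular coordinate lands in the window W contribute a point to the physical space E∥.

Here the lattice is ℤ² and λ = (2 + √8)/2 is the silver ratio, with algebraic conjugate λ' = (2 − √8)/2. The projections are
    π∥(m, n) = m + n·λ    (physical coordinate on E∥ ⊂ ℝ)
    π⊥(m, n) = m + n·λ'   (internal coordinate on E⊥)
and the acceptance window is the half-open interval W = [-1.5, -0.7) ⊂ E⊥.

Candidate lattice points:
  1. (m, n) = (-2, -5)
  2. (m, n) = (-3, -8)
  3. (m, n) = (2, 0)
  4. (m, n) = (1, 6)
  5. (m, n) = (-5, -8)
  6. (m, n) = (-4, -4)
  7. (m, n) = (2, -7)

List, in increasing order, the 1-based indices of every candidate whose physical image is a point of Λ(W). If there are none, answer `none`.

λ' = (2−√8)/2 ≈ -0.4142.
#1 (-2,-5): internal coord -2 + (-5)·λ' = +0.0711; +0.0711 ∉ [-1.5, -0.7) → out
#2 (-3,-8): internal coord -3 + (-8)·λ' = +0.3137; +0.3137 ∉ [-1.5, -0.7) → out
#3 (2,0): internal coord 2 + (0)·λ' = +2.0000; +2.0000 ∉ [-1.5, -0.7) → out
#4 (1,6): internal coord 1 + (6)·λ' = -1.4853; -1.4853 ∈ [-1.5, -0.7) → IN Λ
#5 (-5,-8): internal coord -5 + (-8)·λ' = -1.6863; -1.6863 ∉ [-1.5, -0.7) → out
#6 (-4,-4): internal coord -4 + (-4)·λ' = -2.3431; -2.3431 ∉ [-1.5, -0.7) → out
#7 (2,-7): internal coord 2 + (-7)·λ' = +4.8995; +4.8995 ∉ [-1.5, -0.7) → out

4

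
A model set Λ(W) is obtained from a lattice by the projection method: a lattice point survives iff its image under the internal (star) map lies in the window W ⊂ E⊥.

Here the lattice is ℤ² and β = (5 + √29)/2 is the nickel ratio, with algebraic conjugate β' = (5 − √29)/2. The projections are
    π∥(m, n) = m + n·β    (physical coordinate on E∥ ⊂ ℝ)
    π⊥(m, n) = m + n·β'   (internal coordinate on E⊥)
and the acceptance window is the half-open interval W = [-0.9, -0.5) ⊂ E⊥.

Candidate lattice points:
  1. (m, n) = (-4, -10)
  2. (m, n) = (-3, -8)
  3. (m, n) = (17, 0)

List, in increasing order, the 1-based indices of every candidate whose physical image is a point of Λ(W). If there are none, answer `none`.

none

Compute β' = (5−√29)/2 = -0.192582, so π⊥(m,n) = m -0.192582·n.
[1] lift (-4,-10): star map gives -2.074176; window check -0.9 ≤ -2.074176 < -0.5 is false → out
[2] lift (-3,-8): star map gives -1.459341; window check -0.9 ≤ -1.459341 < -0.5 is false → out
[3] lift (17,0): star map gives 17.000000; window check -0.9 ≤ 17.000000 < -0.5 is false → out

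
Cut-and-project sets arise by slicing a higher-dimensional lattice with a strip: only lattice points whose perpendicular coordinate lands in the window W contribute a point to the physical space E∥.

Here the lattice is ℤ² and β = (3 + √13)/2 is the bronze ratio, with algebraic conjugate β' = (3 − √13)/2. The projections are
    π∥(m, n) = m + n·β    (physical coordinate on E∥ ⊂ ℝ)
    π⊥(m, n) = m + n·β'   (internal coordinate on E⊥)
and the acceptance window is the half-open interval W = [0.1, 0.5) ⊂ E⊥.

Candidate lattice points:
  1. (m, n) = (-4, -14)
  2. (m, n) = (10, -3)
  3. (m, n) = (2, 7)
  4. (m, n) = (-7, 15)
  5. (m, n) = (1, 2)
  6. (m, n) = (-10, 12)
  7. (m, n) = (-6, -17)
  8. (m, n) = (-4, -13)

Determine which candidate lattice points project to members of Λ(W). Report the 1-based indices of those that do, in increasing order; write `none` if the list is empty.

β' = (3−√13)/2 ≈ -0.30278.
[1] lift (-4,-14): star map gives 0.23886; window check 0.1 ≤ 0.23886 < 0.5 is true → IN Λ
[2] lift (10,-3): star map gives 10.90833; window check 0.1 ≤ 10.90833 < 0.5 is false → out
[3] lift (2,7): star map gives -0.11943; window check 0.1 ≤ -0.11943 < 0.5 is false → out
[4] lift (-7,15): star map gives -11.54163; window check 0.1 ≤ -11.54163 < 0.5 is false → out
[5] lift (1,2): star map gives 0.39445; window check 0.1 ≤ 0.39445 < 0.5 is true → IN Λ
[6] lift (-10,12): star map gives -13.63331; window check 0.1 ≤ -13.63331 < 0.5 is false → out
[7] lift (-6,-17): star map gives -0.85281; window check 0.1 ≤ -0.85281 < 0.5 is false → out
[8] lift (-4,-13): star map gives -0.06392; window check 0.1 ≤ -0.06392 < 0.5 is false → out

1, 5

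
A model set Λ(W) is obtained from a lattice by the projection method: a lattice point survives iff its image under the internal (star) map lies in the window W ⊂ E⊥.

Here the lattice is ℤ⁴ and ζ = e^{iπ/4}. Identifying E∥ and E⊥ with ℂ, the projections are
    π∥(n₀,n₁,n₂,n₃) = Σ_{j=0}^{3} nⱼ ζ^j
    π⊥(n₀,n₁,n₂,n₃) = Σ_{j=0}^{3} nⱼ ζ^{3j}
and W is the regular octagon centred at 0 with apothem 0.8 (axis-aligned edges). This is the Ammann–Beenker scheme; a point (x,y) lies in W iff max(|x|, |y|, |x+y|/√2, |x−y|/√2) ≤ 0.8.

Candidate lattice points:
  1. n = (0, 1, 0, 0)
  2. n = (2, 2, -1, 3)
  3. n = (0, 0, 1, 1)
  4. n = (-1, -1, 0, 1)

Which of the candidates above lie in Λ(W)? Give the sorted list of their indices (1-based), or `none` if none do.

With ζ = e^{iπ/4} the internal vectors are ζ^0,ζ^3,ζ^6,ζ^9.
candidate 1: n = (0, 1, 0, 0) → π⊥ ≈ (-0.707107, +0.707107); max(|x|,|y|,|x±y|/√2) = 1.000000 > 0.8 ⇒ ∉ W
candidate 2: n = (2, 2, -1, 3) → π⊥ ≈ (+2.707107, +4.535534); max(|x|,|y|,|x±y|/√2) = 5.121320 > 0.8 ⇒ ∉ W
candidate 3: n = (0, 0, 1, 1) → π⊥ ≈ (+0.707107, -0.292893); max(|x|,|y|,|x±y|/√2) = 0.707107 ≤ 0.8 ⇒ ∈ W
candidate 4: n = (-1, -1, 0, 1) → π⊥ ≈ (+0.414214, +0.000000); max(|x|,|y|,|x±y|/√2) = 0.414214 ≤ 0.8 ⇒ ∈ W

3, 4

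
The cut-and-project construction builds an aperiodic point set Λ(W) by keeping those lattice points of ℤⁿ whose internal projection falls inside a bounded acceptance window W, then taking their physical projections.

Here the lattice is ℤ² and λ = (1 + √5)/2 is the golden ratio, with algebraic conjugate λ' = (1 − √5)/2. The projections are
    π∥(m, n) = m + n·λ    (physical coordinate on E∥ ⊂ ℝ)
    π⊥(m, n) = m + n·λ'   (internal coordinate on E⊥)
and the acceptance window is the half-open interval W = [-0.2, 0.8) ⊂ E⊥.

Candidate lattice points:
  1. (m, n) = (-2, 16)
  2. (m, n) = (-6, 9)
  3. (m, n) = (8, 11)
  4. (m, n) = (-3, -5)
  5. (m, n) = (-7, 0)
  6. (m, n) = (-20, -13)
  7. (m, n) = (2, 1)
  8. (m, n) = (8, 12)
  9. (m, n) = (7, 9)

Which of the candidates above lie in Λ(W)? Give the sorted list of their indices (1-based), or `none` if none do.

4, 8

Compute λ' = (1−√5)/2 = -0.61803, so π⊥(m,n) = m -0.61803·n.
candidate 1: (m,n)=(-2,16) → π∥ = -2+16·λ ≈ 23.88854, π⊥ = -2+16·λ' ≈ -11.88854 ∉ [-0.2, 0.8) ⇒ out
candidate 2: (m,n)=(-6,9) → π∥ = -6+9·λ ≈ 8.56231, π⊥ = -6+9·λ' ≈ -11.56231 ∉ [-0.2, 0.8) ⇒ out
candidate 3: (m,n)=(8,11) → π∥ = 8+11·λ ≈ 25.79837, π⊥ = 8+11·λ' ≈ 1.20163 ∉ [-0.2, 0.8) ⇒ out
candidate 4: (m,n)=(-3,-5) → π∥ = -3-5·λ ≈ -11.09017, π⊥ = -3-5·λ' ≈ 0.09017 ∈ [-0.2, 0.8) ⇒ IN Λ
candidate 5: (m,n)=(-7,0) → π∥ = -7+0·λ ≈ -7.00000, π⊥ = -7+0·λ' ≈ -7.00000 ∉ [-0.2, 0.8) ⇒ out
candidate 6: (m,n)=(-20,-13) → π∥ = -20-13·λ ≈ -41.03444, π⊥ = -20-13·λ' ≈ -11.96556 ∉ [-0.2, 0.8) ⇒ out
candidate 7: (m,n)=(2,1) → π∥ = 2+1·λ ≈ 3.61803, π⊥ = 2+1·λ' ≈ 1.38197 ∉ [-0.2, 0.8) ⇒ out
candidate 8: (m,n)=(8,12) → π∥ = 8+12·λ ≈ 27.41641, π⊥ = 8+12·λ' ≈ 0.58359 ∈ [-0.2, 0.8) ⇒ IN Λ
candidate 9: (m,n)=(7,9) → π∥ = 7+9·λ ≈ 21.56231, π⊥ = 7+9·λ' ≈ 1.43769 ∉ [-0.2, 0.8) ⇒ out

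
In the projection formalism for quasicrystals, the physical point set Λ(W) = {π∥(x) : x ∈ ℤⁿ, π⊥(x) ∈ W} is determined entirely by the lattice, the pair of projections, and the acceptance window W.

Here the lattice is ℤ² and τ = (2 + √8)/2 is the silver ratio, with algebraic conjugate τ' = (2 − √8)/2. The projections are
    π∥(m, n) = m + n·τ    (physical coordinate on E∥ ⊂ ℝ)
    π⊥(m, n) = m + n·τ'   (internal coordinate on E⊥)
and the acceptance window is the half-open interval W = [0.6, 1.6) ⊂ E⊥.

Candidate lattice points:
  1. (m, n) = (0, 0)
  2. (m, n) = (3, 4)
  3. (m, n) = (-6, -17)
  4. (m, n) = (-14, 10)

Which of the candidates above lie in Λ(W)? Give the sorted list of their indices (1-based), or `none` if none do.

Compute τ' = (2−√8)/2 = -0.414214, so π⊥(m,n) = m -0.414214·n.
candidate 1: (m,n)=(0,0) → π∥ = 0+0·τ ≈ 0.000000, π⊥ = 0+0·τ' ≈ 0.000000 ∉ [0.6, 1.6) ⇒ out
candidate 2: (m,n)=(3,4) → π∥ = 3+4·τ ≈ 12.656854, π⊥ = 3+4·τ' ≈ 1.343146 ∈ [0.6, 1.6) ⇒ IN Λ
candidate 3: (m,n)=(-6,-17) → π∥ = -6-17·τ ≈ -47.041631, π⊥ = -6-17·τ' ≈ 1.041631 ∈ [0.6, 1.6) ⇒ IN Λ
candidate 4: (m,n)=(-14,10) → π∥ = -14+10·τ ≈ 10.142136, π⊥ = -14+10·τ' ≈ -18.142136 ∉ [0.6, 1.6) ⇒ out

2, 3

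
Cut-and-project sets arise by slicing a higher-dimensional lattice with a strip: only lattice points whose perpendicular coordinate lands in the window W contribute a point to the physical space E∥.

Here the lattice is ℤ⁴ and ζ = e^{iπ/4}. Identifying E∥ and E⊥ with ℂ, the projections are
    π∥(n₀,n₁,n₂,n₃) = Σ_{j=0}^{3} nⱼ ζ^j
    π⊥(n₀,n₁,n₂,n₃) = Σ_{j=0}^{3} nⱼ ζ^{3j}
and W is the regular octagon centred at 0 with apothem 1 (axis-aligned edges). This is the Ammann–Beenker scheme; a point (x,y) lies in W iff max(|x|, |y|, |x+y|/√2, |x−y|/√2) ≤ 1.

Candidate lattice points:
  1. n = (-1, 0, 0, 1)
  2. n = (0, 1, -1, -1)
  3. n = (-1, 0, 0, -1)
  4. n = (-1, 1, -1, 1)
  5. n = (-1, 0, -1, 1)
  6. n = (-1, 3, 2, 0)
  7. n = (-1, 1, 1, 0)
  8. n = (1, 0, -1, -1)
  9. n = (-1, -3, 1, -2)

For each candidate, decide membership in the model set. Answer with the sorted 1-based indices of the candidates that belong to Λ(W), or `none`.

1, 8

π⊥(n) = n₀ + n₁ζ³ + n₂ζ⁶ + n₃ζ⁹ where ζ = e^{iπ/4}.
candidate 1: n = (-1, 0, 0, 1) → π⊥ ≈ (-0.292893, +0.707107); max(|x|,|y|,|x±y|/√2) = 0.707107 ≤ 1 ⇒ ∈ W
candidate 2: n = (0, 1, -1, -1) → π⊥ ≈ (-1.414214, +1.000000); max(|x|,|y|,|x±y|/√2) = 1.707107 > 1 ⇒ ∉ W
candidate 3: n = (-1, 0, 0, -1) → π⊥ ≈ (-1.707107, -0.707107); max(|x|,|y|,|x±y|/√2) = 1.707107 > 1 ⇒ ∉ W
candidate 4: n = (-1, 1, -1, 1) → π⊥ ≈ (-1.000000, +2.414214); max(|x|,|y|,|x±y|/√2) = 2.414214 > 1 ⇒ ∉ W
candidate 5: n = (-1, 0, -1, 1) → π⊥ ≈ (-0.292893, +1.707107); max(|x|,|y|,|x±y|/√2) = 1.707107 > 1 ⇒ ∉ W
candidate 6: n = (-1, 3, 2, 0) → π⊥ ≈ (-3.121320, +0.121320); max(|x|,|y|,|x±y|/√2) = 3.121320 > 1 ⇒ ∉ W
candidate 7: n = (-1, 1, 1, 0) → π⊥ ≈ (-1.707107, -0.292893); max(|x|,|y|,|x±y|/√2) = 1.707107 > 1 ⇒ ∉ W
candidate 8: n = (1, 0, -1, -1) → π⊥ ≈ (+0.292893, +0.292893); max(|x|,|y|,|x±y|/√2) = 0.414214 ≤ 1 ⇒ ∈ W
candidate 9: n = (-1, -3, 1, -2) → π⊥ ≈ (-0.292893, -4.535534); max(|x|,|y|,|x±y|/√2) = 4.535534 > 1 ⇒ ∉ W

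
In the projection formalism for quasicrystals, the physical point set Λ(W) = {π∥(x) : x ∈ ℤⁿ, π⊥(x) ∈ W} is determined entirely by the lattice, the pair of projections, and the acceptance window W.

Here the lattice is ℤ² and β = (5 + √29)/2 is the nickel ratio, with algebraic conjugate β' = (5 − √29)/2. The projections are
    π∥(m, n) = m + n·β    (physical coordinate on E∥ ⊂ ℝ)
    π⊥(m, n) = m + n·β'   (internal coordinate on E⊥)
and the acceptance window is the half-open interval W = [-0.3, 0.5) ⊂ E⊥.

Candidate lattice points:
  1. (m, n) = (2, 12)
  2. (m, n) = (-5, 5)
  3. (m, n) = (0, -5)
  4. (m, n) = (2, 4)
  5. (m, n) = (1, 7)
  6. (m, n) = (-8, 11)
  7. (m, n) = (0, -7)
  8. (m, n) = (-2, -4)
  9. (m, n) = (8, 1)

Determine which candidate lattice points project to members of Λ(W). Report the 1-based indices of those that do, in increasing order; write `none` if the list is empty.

none

β' = (5−√29)/2 ≈ -0.19258.
candidate 1: (m,n)=(2,12) → π∥ = 2+12·β ≈ 64.31099, π⊥ = 2+12·β' ≈ -0.31099 ∉ [-0.3, 0.5) ⇒ out
candidate 2: (m,n)=(-5,5) → π∥ = -5+5·β ≈ 20.96291, π⊥ = -5+5·β' ≈ -5.96291 ∉ [-0.3, 0.5) ⇒ out
candidate 3: (m,n)=(0,-5) → π∥ = 0-5·β ≈ -25.96291, π⊥ = 0-5·β' ≈ 0.96291 ∉ [-0.3, 0.5) ⇒ out
candidate 4: (m,n)=(2,4) → π∥ = 2+4·β ≈ 22.77033, π⊥ = 2+4·β' ≈ 1.22967 ∉ [-0.3, 0.5) ⇒ out
candidate 5: (m,n)=(1,7) → π∥ = 1+7·β ≈ 37.34808, π⊥ = 1+7·β' ≈ -0.34808 ∉ [-0.3, 0.5) ⇒ out
candidate 6: (m,n)=(-8,11) → π∥ = -8+11·β ≈ 49.11841, π⊥ = -8+11·β' ≈ -10.11841 ∉ [-0.3, 0.5) ⇒ out
candidate 7: (m,n)=(0,-7) → π∥ = 0-7·β ≈ -36.34808, π⊥ = 0-7·β' ≈ 1.34808 ∉ [-0.3, 0.5) ⇒ out
candidate 8: (m,n)=(-2,-4) → π∥ = -2-4·β ≈ -22.77033, π⊥ = -2-4·β' ≈ -1.22967 ∉ [-0.3, 0.5) ⇒ out
candidate 9: (m,n)=(8,1) → π∥ = 8+1·β ≈ 13.19258, π⊥ = 8+1·β' ≈ 7.80742 ∉ [-0.3, 0.5) ⇒ out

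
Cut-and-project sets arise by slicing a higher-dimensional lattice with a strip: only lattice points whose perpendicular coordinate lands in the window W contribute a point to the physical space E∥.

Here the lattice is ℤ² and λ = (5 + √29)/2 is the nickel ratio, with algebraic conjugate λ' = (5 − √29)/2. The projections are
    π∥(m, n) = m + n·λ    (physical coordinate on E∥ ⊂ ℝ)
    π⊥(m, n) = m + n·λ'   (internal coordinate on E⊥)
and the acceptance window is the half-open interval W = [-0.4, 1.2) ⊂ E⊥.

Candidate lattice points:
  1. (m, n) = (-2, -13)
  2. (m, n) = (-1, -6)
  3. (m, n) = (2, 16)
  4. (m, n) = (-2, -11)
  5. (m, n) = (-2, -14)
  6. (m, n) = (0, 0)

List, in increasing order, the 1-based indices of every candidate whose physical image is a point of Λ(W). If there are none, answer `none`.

λ' = (5−√29)/2 ≈ -0.1926.
candidate 1: (m,n)=(-2,-13) → π∥ = -2-13·λ ≈ -69.5036, π⊥ = -2-13·λ' ≈ 0.5036 ∈ [-0.4, 1.2) ⇒ IN Λ
candidate 2: (m,n)=(-1,-6) → π∥ = -1-6·λ ≈ -32.1555, π⊥ = -1-6·λ' ≈ 0.1555 ∈ [-0.4, 1.2) ⇒ IN Λ
candidate 3: (m,n)=(2,16) → π∥ = 2+16·λ ≈ 85.0813, π⊥ = 2+16·λ' ≈ -1.0813 ∉ [-0.4, 1.2) ⇒ out
candidate 4: (m,n)=(-2,-11) → π∥ = -2-11·λ ≈ -59.1184, π⊥ = -2-11·λ' ≈ 0.1184 ∈ [-0.4, 1.2) ⇒ IN Λ
candidate 5: (m,n)=(-2,-14) → π∥ = -2-14·λ ≈ -74.6962, π⊥ = -2-14·λ' ≈ 0.6962 ∈ [-0.4, 1.2) ⇒ IN Λ
candidate 6: (m,n)=(0,0) → π∥ = 0+0·λ ≈ 0.0000, π⊥ = 0+0·λ' ≈ 0.0000 ∈ [-0.4, 1.2) ⇒ IN Λ

1, 2, 4, 5, 6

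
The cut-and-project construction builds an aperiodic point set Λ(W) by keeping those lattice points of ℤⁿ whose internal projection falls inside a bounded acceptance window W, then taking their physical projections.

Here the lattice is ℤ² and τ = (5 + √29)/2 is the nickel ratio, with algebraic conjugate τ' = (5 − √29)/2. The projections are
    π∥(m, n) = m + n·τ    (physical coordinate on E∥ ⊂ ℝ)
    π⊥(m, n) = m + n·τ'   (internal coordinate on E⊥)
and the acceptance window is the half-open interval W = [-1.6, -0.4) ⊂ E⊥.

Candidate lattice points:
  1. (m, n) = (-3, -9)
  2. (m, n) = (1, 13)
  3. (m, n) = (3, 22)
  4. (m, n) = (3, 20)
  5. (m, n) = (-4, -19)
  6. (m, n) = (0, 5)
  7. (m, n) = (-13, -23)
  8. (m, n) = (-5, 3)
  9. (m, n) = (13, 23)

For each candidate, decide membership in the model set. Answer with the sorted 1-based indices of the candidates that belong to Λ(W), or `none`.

1, 2, 3, 4, 6

Compute τ' = (5−√29)/2 = -0.19258, so π⊥(m,n) = m -0.19258·n.
candidate 1: (m,n)=(-3,-9) → π∥ = -3-9·τ ≈ -49.73324, π⊥ = -3-9·τ' ≈ -1.26676 ∈ [-1.6, -0.4) ⇒ IN Λ
candidate 2: (m,n)=(1,13) → π∥ = 1+13·τ ≈ 68.50357, π⊥ = 1+13·τ' ≈ -1.50357 ∈ [-1.6, -0.4) ⇒ IN Λ
candidate 3: (m,n)=(3,22) → π∥ = 3+22·τ ≈ 117.23681, π⊥ = 3+22·τ' ≈ -1.23681 ∈ [-1.6, -0.4) ⇒ IN Λ
candidate 4: (m,n)=(3,20) → π∥ = 3+20·τ ≈ 106.85165, π⊥ = 3+20·τ' ≈ -0.85165 ∈ [-1.6, -0.4) ⇒ IN Λ
candidate 5: (m,n)=(-4,-19) → π∥ = -4-19·τ ≈ -102.65907, π⊥ = -4-19·τ' ≈ -0.34093 ∉ [-1.6, -0.4) ⇒ out
candidate 6: (m,n)=(0,5) → π∥ = 0+5·τ ≈ 25.96291, π⊥ = 0+5·τ' ≈ -0.96291 ∈ [-1.6, -0.4) ⇒ IN Λ
candidate 7: (m,n)=(-13,-23) → π∥ = -13-23·τ ≈ -132.42940, π⊥ = -13-23·τ' ≈ -8.57060 ∉ [-1.6, -0.4) ⇒ out
candidate 8: (m,n)=(-5,3) → π∥ = -5+3·τ ≈ 10.57775, π⊥ = -5+3·τ' ≈ -5.57775 ∉ [-1.6, -0.4) ⇒ out
candidate 9: (m,n)=(13,23) → π∥ = 13+23·τ ≈ 132.42940, π⊥ = 13+23·τ' ≈ 8.57060 ∉ [-1.6, -0.4) ⇒ out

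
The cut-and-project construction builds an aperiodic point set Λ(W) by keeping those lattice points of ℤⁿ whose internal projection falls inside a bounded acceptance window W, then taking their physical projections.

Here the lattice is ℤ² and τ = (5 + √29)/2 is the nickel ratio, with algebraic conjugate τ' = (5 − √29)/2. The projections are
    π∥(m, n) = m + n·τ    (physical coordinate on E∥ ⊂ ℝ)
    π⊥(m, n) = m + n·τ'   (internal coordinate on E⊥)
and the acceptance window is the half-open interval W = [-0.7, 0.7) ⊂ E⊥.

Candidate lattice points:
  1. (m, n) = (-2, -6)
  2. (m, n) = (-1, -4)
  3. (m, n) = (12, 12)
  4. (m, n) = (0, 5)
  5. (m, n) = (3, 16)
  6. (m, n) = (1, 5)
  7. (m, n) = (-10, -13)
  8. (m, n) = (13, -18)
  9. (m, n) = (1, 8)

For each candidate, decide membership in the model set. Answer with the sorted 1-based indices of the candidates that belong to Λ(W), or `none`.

τ' = (5−√29)/2 ≈ -0.192582.
candidate 1: (m,n)=(-2,-6) → π∥ = -2-6·τ ≈ -33.155494, π⊥ = -2-6·τ' ≈ -0.844506 ∉ [-0.7, 0.7) ⇒ out
candidate 2: (m,n)=(-1,-4) → π∥ = -1-4·τ ≈ -21.770330, π⊥ = -1-4·τ' ≈ -0.229670 ∈ [-0.7, 0.7) ⇒ IN Λ
candidate 3: (m,n)=(12,12) → π∥ = 12+12·τ ≈ 74.310989, π⊥ = 12+12·τ' ≈ 9.689011 ∉ [-0.7, 0.7) ⇒ out
candidate 4: (m,n)=(0,5) → π∥ = 0+5·τ ≈ 25.962912, π⊥ = 0+5·τ' ≈ -0.962912 ∉ [-0.7, 0.7) ⇒ out
candidate 5: (m,n)=(3,16) → π∥ = 3+16·τ ≈ 86.081318, π⊥ = 3+16·τ' ≈ -0.081318 ∈ [-0.7, 0.7) ⇒ IN Λ
candidate 6: (m,n)=(1,5) → π∥ = 1+5·τ ≈ 26.962912, π⊥ = 1+5·τ' ≈ 0.037088 ∈ [-0.7, 0.7) ⇒ IN Λ
candidate 7: (m,n)=(-10,-13) → π∥ = -10-13·τ ≈ -77.503571, π⊥ = -10-13·τ' ≈ -7.496429 ∉ [-0.7, 0.7) ⇒ out
candidate 8: (m,n)=(13,-18) → π∥ = 13-18·τ ≈ -80.466483, π⊥ = 13-18·τ' ≈ 16.466483 ∉ [-0.7, 0.7) ⇒ out
candidate 9: (m,n)=(1,8) → π∥ = 1+8·τ ≈ 42.540659, π⊥ = 1+8·τ' ≈ -0.540659 ∈ [-0.7, 0.7) ⇒ IN Λ

2, 5, 6, 9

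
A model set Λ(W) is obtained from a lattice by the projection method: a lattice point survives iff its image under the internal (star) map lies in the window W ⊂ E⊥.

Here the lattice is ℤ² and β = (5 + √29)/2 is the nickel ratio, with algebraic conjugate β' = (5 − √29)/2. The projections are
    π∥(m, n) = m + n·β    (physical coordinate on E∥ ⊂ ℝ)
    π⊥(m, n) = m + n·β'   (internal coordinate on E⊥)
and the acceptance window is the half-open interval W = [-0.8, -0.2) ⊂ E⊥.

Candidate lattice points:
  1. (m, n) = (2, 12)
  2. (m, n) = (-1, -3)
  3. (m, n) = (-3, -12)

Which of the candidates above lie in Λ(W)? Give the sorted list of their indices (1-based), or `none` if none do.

1, 2, 3

Compute β' = (5−√29)/2 = -0.1926, so π⊥(m,n) = m -0.1926·n.
[1] lift (2,12): star map gives -0.3110; window check -0.8 ≤ -0.3110 < -0.2 is true → IN Λ
[2] lift (-1,-3): star map gives -0.4223; window check -0.8 ≤ -0.4223 < -0.2 is true → IN Λ
[3] lift (-3,-12): star map gives -0.6890; window check -0.8 ≤ -0.6890 < -0.2 is true → IN Λ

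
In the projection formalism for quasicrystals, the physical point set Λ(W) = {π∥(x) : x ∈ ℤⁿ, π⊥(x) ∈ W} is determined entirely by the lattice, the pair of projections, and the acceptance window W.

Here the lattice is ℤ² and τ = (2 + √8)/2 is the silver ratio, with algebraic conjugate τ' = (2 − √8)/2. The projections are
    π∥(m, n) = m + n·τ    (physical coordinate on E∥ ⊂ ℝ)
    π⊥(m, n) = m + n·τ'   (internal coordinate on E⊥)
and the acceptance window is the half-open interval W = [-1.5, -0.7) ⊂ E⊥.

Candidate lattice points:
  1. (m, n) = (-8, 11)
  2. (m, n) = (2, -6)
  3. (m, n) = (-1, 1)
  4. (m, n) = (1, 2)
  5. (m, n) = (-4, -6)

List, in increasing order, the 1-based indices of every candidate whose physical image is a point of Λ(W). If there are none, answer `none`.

3

τ' = (2−√8)/2 ≈ -0.414214.
candidate 1: (m,n)=(-8,11) → π∥ = -8+11·τ ≈ 18.556349, π⊥ = -8+11·τ' ≈ -12.556349 ∉ [-1.5, -0.7) ⇒ out
candidate 2: (m,n)=(2,-6) → π∥ = 2-6·τ ≈ -12.485281, π⊥ = 2-6·τ' ≈ 4.485281 ∉ [-1.5, -0.7) ⇒ out
candidate 3: (m,n)=(-1,1) → π∥ = -1+1·τ ≈ 1.414214, π⊥ = -1+1·τ' ≈ -1.414214 ∈ [-1.5, -0.7) ⇒ IN Λ
candidate 4: (m,n)=(1,2) → π∥ = 1+2·τ ≈ 5.828427, π⊥ = 1+2·τ' ≈ 0.171573 ∉ [-1.5, -0.7) ⇒ out
candidate 5: (m,n)=(-4,-6) → π∥ = -4-6·τ ≈ -18.485281, π⊥ = -4-6·τ' ≈ -1.514719 ∉ [-1.5, -0.7) ⇒ out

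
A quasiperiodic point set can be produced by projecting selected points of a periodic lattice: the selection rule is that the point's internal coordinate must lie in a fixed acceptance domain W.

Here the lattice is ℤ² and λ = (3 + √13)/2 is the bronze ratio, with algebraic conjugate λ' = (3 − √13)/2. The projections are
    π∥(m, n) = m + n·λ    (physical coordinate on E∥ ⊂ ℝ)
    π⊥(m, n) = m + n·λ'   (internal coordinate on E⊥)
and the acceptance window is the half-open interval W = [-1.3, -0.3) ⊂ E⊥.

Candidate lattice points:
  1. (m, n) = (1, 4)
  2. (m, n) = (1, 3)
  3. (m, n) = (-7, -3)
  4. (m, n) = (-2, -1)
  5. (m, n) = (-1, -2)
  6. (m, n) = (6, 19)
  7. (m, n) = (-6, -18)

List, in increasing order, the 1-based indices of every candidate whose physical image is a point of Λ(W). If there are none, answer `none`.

λ' = (3−√13)/2 ≈ -0.3028.
[1] lift (1,4): star map gives -0.2111; window check -1.3 ≤ -0.2111 < -0.3 is false → out
[2] lift (1,3): star map gives 0.0917; window check -1.3 ≤ 0.0917 < -0.3 is false → out
[3] lift (-7,-3): star map gives -6.0917; window check -1.3 ≤ -6.0917 < -0.3 is false → out
[4] lift (-2,-1): star map gives -1.6972; window check -1.3 ≤ -1.6972 < -0.3 is false → out
[5] lift (-1,-2): star map gives -0.3944; window check -1.3 ≤ -0.3944 < -0.3 is true → IN Λ
[6] lift (6,19): star map gives 0.2473; window check -1.3 ≤ 0.2473 < -0.3 is false → out
[7] lift (-6,-18): star map gives -0.5500; window check -1.3 ≤ -0.5500 < -0.3 is true → IN Λ

5, 7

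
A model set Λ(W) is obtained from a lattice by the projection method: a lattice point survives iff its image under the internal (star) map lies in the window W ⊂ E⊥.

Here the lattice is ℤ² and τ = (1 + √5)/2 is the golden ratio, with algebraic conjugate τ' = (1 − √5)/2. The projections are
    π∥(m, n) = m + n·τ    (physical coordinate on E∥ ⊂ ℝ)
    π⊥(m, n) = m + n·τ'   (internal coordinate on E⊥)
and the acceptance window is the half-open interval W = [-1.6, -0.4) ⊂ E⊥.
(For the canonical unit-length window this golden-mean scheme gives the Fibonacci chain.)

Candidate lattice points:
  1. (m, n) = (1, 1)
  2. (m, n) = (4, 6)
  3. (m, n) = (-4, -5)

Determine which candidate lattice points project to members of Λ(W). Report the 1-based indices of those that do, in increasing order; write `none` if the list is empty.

3

Compute τ' = (1−√5)/2 = -0.61803, so π⊥(m,n) = m -0.61803·n.
[1] lift (1,1): star map gives 0.38197; window check -1.6 ≤ 0.38197 < -0.4 is false → out
[2] lift (4,6): star map gives 0.29180; window check -1.6 ≤ 0.29180 < -0.4 is false → out
[3] lift (-4,-5): star map gives -0.90983; window check -1.6 ≤ -0.90983 < -0.4 is true → IN Λ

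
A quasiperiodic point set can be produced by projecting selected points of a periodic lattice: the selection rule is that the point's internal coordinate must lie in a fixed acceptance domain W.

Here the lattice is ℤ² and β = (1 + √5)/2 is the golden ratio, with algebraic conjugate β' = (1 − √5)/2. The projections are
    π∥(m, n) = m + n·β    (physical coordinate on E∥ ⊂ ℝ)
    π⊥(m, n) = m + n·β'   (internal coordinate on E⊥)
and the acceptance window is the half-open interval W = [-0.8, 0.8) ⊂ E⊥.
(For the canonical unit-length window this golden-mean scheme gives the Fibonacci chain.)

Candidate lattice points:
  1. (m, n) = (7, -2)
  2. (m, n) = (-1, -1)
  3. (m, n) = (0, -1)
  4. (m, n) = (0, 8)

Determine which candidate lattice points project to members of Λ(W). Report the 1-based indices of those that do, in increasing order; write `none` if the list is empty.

2, 3

Compute β' = (1−√5)/2 = -0.61803, so π⊥(m,n) = m -0.61803·n.
#1 (7,-2): internal coord 7 + (-2)·β' = +8.23607; +8.23607 ∉ [-0.8, 0.8) → out
#2 (-1,-1): internal coord -1 + (-1)·β' = -0.38197; -0.38197 ∈ [-0.8, 0.8) → IN Λ
#3 (0,-1): internal coord 0 + (-1)·β' = +0.61803; +0.61803 ∈ [-0.8, 0.8) → IN Λ
#4 (0,8): internal coord 0 + (8)·β' = -4.94427; -4.94427 ∉ [-0.8, 0.8) → out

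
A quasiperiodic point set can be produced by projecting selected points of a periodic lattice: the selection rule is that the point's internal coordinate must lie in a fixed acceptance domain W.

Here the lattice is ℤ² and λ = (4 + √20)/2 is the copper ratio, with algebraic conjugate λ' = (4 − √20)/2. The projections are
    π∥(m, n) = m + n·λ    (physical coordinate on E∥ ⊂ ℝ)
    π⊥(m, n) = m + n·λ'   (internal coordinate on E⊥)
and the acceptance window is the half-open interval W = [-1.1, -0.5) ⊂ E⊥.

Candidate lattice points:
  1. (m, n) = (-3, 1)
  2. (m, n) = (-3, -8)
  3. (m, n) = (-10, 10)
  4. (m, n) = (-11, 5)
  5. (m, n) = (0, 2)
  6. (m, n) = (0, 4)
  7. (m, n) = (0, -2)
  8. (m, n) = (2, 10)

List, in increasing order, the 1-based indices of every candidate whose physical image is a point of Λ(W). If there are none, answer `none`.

6

λ' = (4−√20)/2 ≈ -0.236068.
#1 (-3,1): internal coord -3 + (1)·λ' = -3.236068; -3.236068 ∉ [-1.1, -0.5) → out
#2 (-3,-8): internal coord -3 + (-8)·λ' = -1.111456; -1.111456 ∉ [-1.1, -0.5) → out
#3 (-10,10): internal coord -10 + (10)·λ' = -12.360680; -12.360680 ∉ [-1.1, -0.5) → out
#4 (-11,5): internal coord -11 + (5)·λ' = -12.180340; -12.180340 ∉ [-1.1, -0.5) → out
#5 (0,2): internal coord 0 + (2)·λ' = -0.472136; -0.472136 ∉ [-1.1, -0.5) → out
#6 (0,4): internal coord 0 + (4)·λ' = -0.944272; -0.944272 ∈ [-1.1, -0.5) → IN Λ
#7 (0,-2): internal coord 0 + (-2)·λ' = +0.472136; +0.472136 ∉ [-1.1, -0.5) → out
#8 (2,10): internal coord 2 + (10)·λ' = -0.360680; -0.360680 ∉ [-1.1, -0.5) → out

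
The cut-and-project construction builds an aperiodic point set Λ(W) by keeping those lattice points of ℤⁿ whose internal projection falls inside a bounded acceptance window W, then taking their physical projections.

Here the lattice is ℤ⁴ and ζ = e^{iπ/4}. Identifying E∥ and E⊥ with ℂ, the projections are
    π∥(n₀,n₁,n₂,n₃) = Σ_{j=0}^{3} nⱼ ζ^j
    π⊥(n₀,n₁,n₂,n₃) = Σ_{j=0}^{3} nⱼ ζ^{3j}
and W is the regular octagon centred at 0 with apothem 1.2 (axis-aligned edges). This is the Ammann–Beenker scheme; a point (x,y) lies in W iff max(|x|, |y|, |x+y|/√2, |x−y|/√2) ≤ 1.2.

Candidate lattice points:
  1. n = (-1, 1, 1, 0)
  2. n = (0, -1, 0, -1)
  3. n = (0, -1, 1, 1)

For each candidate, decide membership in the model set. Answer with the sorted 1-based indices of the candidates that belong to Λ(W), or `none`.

none

Internal map: ζ^{3j} for j=0..3 gives (1,0), (−√2/2,√2/2), (0,−1), (√2/2,√2/2).
#1 (-1, 1, 1, 0): internal (-1.70711, -0.29289); octagon support 1.70711 vs apothem 1.2 → ∉ W
#2 (0, -1, 0, -1): internal (0.00000, -1.41421); octagon support 1.41421 vs apothem 1.2 → ∉ W
#3 (0, -1, 1, 1): internal (1.41421, -1.00000); octagon support 1.70711 vs apothem 1.2 → ∉ W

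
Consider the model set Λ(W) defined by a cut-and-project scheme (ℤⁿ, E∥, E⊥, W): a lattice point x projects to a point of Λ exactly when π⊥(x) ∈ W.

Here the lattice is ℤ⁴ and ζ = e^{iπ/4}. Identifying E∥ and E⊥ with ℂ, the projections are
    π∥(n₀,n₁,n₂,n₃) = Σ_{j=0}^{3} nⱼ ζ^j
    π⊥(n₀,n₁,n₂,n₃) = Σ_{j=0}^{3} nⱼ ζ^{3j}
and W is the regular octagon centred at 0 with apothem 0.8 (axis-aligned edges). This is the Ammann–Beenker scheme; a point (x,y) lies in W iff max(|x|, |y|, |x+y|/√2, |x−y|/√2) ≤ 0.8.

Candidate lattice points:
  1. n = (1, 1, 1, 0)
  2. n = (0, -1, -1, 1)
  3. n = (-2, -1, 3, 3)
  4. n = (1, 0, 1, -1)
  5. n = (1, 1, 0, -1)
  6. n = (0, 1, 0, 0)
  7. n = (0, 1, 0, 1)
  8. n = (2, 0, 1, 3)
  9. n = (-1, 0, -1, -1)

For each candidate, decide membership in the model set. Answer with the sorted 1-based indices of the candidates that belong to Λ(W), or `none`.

1, 5

With ζ = e^{iπ/4} the internal vectors are ζ^0,ζ^3,ζ^6,ζ^9.
#1 (1, 1, 1, 0): internal (0.29289, -0.29289); octagon support 0.41421 vs apothem 0.8 → ∈ W
#2 (0, -1, -1, 1): internal (1.41421, 1.00000); octagon support 1.70711 vs apothem 0.8 → ∉ W
#3 (-2, -1, 3, 3): internal (0.82843, -1.58579); octagon support 1.70711 vs apothem 0.8 → ∉ W
#4 (1, 0, 1, -1): internal (0.29289, -1.70711); octagon support 1.70711 vs apothem 0.8 → ∉ W
#5 (1, 1, 0, -1): internal (-0.41421, 0.00000); octagon support 0.41421 vs apothem 0.8 → ∈ W
#6 (0, 1, 0, 0): internal (-0.70711, 0.70711); octagon support 1.00000 vs apothem 0.8 → ∉ W
#7 (0, 1, 0, 1): internal (0.00000, 1.41421); octagon support 1.41421 vs apothem 0.8 → ∉ W
#8 (2, 0, 1, 3): internal (4.12132, 1.12132); octagon support 4.12132 vs apothem 0.8 → ∉ W
#9 (-1, 0, -1, -1): internal (-1.70711, 0.29289); octagon support 1.70711 vs apothem 0.8 → ∉ W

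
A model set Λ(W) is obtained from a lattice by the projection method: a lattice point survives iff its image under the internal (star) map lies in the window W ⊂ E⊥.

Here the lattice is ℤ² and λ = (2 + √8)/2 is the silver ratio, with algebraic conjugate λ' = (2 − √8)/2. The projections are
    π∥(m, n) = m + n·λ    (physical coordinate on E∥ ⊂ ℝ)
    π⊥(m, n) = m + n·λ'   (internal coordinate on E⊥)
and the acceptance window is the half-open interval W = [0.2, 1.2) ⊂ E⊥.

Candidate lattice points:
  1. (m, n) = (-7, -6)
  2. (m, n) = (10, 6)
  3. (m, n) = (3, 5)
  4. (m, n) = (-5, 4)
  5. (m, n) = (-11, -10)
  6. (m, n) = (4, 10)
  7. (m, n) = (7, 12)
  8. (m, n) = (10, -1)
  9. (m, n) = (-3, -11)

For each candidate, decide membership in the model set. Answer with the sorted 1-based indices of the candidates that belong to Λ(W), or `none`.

Compute λ' = (2−√8)/2 = -0.414214, so π⊥(m,n) = m -0.414214·n.
[1] lift (-7,-6): star map gives -4.514719; window check 0.2 ≤ -4.514719 < 1.2 is false → out
[2] lift (10,6): star map gives 7.514719; window check 0.2 ≤ 7.514719 < 1.2 is false → out
[3] lift (3,5): star map gives 0.928932; window check 0.2 ≤ 0.928932 < 1.2 is true → IN Λ
[4] lift (-5,4): star map gives -6.656854; window check 0.2 ≤ -6.656854 < 1.2 is false → out
[5] lift (-11,-10): star map gives -6.857864; window check 0.2 ≤ -6.857864 < 1.2 is false → out
[6] lift (4,10): star map gives -0.142136; window check 0.2 ≤ -0.142136 < 1.2 is false → out
[7] lift (7,12): star map gives 2.029437; window check 0.2 ≤ 2.029437 < 1.2 is false → out
[8] lift (10,-1): star map gives 10.414214; window check 0.2 ≤ 10.414214 < 1.2 is false → out
[9] lift (-3,-11): star map gives 1.556349; window check 0.2 ≤ 1.556349 < 1.2 is false → out

3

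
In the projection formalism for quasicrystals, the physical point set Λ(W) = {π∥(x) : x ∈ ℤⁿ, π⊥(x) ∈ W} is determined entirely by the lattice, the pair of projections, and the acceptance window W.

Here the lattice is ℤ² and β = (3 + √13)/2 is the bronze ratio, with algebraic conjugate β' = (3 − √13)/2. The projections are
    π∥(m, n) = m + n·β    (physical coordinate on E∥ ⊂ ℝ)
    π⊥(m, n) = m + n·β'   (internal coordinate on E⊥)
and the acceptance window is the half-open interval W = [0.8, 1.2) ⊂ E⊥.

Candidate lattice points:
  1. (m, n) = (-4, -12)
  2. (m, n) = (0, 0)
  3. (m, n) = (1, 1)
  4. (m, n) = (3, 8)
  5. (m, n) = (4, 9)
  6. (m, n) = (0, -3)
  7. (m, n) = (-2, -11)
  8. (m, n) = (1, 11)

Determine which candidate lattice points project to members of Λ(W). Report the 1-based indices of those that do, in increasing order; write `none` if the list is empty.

β' = (3−√13)/2 ≈ -0.30278.
candidate 1: (m,n)=(-4,-12) → π∥ = -4-12·β ≈ -43.63331, π⊥ = -4-12·β' ≈ -0.36669 ∉ [0.8, 1.2) ⇒ out
candidate 2: (m,n)=(0,0) → π∥ = 0+0·β ≈ 0.00000, π⊥ = 0+0·β' ≈ 0.00000 ∉ [0.8, 1.2) ⇒ out
candidate 3: (m,n)=(1,1) → π∥ = 1+1·β ≈ 4.30278, π⊥ = 1+1·β' ≈ 0.69722 ∉ [0.8, 1.2) ⇒ out
candidate 4: (m,n)=(3,8) → π∥ = 3+8·β ≈ 29.42221, π⊥ = 3+8·β' ≈ 0.57779 ∉ [0.8, 1.2) ⇒ out
candidate 5: (m,n)=(4,9) → π∥ = 4+9·β ≈ 33.72498, π⊥ = 4+9·β' ≈ 1.27502 ∉ [0.8, 1.2) ⇒ out
candidate 6: (m,n)=(0,-3) → π∥ = 0-3·β ≈ -9.90833, π⊥ = 0-3·β' ≈ 0.90833 ∈ [0.8, 1.2) ⇒ IN Λ
candidate 7: (m,n)=(-2,-11) → π∥ = -2-11·β ≈ -38.33053, π⊥ = -2-11·β' ≈ 1.33053 ∉ [0.8, 1.2) ⇒ out
candidate 8: (m,n)=(1,11) → π∥ = 1+11·β ≈ 37.33053, π⊥ = 1+11·β' ≈ -2.33053 ∉ [0.8, 1.2) ⇒ out

6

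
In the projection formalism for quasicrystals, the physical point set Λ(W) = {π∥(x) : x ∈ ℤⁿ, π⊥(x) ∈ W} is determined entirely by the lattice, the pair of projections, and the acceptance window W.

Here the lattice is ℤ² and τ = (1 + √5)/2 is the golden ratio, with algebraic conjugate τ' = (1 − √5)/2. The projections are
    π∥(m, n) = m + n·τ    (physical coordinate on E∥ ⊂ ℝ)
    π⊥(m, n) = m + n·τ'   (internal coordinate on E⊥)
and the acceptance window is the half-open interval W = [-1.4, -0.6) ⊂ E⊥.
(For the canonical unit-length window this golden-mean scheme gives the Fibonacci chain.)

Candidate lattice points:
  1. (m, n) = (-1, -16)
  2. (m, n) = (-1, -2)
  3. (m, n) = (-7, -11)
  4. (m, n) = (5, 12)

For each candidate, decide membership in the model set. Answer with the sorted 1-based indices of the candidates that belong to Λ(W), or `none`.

τ' = (1−√5)/2 ≈ -0.61803.
[1] lift (-1,-16): star map gives 8.88854; window check -1.4 ≤ 8.88854 < -0.6 is false → out
[2] lift (-1,-2): star map gives 0.23607; window check -1.4 ≤ 0.23607 < -0.6 is false → out
[3] lift (-7,-11): star map gives -0.20163; window check -1.4 ≤ -0.20163 < -0.6 is false → out
[4] lift (5,12): star map gives -2.41641; window check -1.4 ≤ -2.41641 < -0.6 is false → out

none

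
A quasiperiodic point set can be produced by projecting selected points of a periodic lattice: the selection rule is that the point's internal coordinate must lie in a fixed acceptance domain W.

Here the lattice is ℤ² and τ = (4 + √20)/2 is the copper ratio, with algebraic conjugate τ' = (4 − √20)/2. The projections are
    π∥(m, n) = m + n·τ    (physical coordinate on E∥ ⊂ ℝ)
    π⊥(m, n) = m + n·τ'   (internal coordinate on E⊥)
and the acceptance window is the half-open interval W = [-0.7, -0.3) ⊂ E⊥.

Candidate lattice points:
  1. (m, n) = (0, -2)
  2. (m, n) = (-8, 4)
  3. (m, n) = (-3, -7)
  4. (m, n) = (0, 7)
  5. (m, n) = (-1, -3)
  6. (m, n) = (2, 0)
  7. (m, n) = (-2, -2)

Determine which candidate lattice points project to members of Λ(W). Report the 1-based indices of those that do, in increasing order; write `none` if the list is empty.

none

τ' = (4−√20)/2 ≈ -0.2361.
candidate 1: (m,n)=(0,-2) → π∥ = 0-2·τ ≈ -8.4721, π⊥ = 0-2·τ' ≈ 0.4721 ∉ [-0.7, -0.3) ⇒ out
candidate 2: (m,n)=(-8,4) → π∥ = -8+4·τ ≈ 8.9443, π⊥ = -8+4·τ' ≈ -8.9443 ∉ [-0.7, -0.3) ⇒ out
candidate 3: (m,n)=(-3,-7) → π∥ = -3-7·τ ≈ -32.6525, π⊥ = -3-7·τ' ≈ -1.3475 ∉ [-0.7, -0.3) ⇒ out
candidate 4: (m,n)=(0,7) → π∥ = 0+7·τ ≈ 29.6525, π⊥ = 0+7·τ' ≈ -1.6525 ∉ [-0.7, -0.3) ⇒ out
candidate 5: (m,n)=(-1,-3) → π∥ = -1-3·τ ≈ -13.7082, π⊥ = -1-3·τ' ≈ -0.2918 ∉ [-0.7, -0.3) ⇒ out
candidate 6: (m,n)=(2,0) → π∥ = 2+0·τ ≈ 2.0000, π⊥ = 2+0·τ' ≈ 2.0000 ∉ [-0.7, -0.3) ⇒ out
candidate 7: (m,n)=(-2,-2) → π∥ = -2-2·τ ≈ -10.4721, π⊥ = -2-2·τ' ≈ -1.5279 ∉ [-0.7, -0.3) ⇒ out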